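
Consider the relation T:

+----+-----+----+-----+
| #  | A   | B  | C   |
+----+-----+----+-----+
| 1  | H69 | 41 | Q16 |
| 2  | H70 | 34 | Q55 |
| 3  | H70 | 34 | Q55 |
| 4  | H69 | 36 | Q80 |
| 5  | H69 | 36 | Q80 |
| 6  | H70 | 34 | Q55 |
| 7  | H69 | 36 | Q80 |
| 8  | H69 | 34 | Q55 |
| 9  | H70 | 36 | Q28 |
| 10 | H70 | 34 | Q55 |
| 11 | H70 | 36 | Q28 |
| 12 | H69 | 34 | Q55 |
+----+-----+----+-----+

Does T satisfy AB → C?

(A=H69, B=41): row 1 → C = Q16 ✓
(A=H70, B=34): rows 2, 3, 6, 10 → C = Q55, Q55, Q55, Q55 ✓
(A=H69, B=36): rows 4, 5, 7 → C = Q80, Q80, Q80 ✓
(A=H69, B=34): rows 8, 12 → C = Q55, Q55 ✓
(A=H70, B=36): rows 9, 11 → C = Q28, Q28 ✓
Every AB value is associated with a single C value, so AB → C holds.

Yes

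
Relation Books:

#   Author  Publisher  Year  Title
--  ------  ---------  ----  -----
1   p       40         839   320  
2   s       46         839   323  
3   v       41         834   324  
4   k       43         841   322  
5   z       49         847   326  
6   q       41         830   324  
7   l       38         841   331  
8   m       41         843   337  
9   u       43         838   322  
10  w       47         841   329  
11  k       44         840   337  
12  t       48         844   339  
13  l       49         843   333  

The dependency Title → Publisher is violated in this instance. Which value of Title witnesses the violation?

337

Title=320: row 1 → Publisher = 40 ✓
Title=323: row 2 → Publisher = 46 ✓
Title=324: rows 3, 6 → Publisher = 41, 41 ✓
Title=322: rows 4, 9 → Publisher = 43, 43 ✓
Title=326: row 5 → Publisher = 49 ✓
Title=331: row 7 → Publisher = 38 ✓
Title=337: rows 8, 11 → Publisher takes values {41, 44} — violation
Title=329: row 10 → Publisher = 47 ✓
Title=339: row 12 → Publisher = 48 ✓
Title=333: row 13 → Publisher = 49 ✓
The only Title value with inconsistent Publisher is Title=337.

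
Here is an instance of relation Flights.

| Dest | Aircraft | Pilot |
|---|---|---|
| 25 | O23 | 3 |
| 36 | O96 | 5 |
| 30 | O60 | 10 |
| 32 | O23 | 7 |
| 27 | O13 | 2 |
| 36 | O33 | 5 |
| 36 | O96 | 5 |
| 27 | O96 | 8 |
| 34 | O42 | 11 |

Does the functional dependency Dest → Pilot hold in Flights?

No

Dest=25: 1 row → Pilot = 3 ✓
Dest=36: 3 rows → Pilot = 5, 5, 5 ✓
Dest=30: 1 row → Pilot = 10 ✓
Dest=32: 1 row → Pilot = 7 ✓
Dest=27: 2 rows → Pilot takes values {2, 8} — violation
Dest=34: 1 row → Pilot = 11 ✓
Two rows agree on Dest but differ on Pilot, so Dest → Pilot does not hold.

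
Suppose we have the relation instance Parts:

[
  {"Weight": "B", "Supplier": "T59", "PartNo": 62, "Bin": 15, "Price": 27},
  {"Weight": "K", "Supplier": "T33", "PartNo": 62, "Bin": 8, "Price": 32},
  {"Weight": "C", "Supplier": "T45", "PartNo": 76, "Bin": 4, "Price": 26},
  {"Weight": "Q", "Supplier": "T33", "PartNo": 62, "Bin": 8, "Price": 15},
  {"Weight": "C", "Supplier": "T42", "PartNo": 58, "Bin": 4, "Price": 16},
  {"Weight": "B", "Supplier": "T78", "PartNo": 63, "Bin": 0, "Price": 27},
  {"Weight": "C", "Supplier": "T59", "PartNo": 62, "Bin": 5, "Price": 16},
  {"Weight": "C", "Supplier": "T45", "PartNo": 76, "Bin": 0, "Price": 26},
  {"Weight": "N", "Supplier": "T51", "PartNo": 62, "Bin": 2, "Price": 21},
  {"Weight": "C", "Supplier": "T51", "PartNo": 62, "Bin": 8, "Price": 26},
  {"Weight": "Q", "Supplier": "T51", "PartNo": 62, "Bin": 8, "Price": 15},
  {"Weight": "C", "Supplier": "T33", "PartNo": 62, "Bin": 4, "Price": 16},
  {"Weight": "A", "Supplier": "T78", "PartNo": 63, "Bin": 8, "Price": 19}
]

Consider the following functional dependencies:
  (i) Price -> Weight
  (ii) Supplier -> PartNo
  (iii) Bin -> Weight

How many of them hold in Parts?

(i) Price -> Weight: every LHS value maps to a single RHS value — holds.
(ii) Supplier -> PartNo: every LHS value maps to a single RHS value — holds.
(iii) Bin -> Weight: Bin=8: 5 rows → Weight takes values {K, Q, C, A} — violation; Bin=0: 2 rows → Weight takes values {B, C} — violation — fails.
2 of the 3 dependencies hold.

2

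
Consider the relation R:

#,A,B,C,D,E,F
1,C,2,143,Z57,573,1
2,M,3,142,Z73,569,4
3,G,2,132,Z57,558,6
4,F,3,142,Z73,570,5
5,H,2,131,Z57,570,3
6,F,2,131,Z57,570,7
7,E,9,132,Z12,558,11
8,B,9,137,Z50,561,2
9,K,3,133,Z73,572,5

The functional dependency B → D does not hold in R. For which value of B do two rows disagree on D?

9

B=2: rows 1, 3, 5, 6 → D = Z57, Z57, Z57, Z57 ✓
B=3: rows 2, 4, 9 → D = Z73, Z73, Z73 ✓
B=9: rows 7, 8 → D takes values {Z12, Z50} — violation
The only B value with inconsistent D is B=9.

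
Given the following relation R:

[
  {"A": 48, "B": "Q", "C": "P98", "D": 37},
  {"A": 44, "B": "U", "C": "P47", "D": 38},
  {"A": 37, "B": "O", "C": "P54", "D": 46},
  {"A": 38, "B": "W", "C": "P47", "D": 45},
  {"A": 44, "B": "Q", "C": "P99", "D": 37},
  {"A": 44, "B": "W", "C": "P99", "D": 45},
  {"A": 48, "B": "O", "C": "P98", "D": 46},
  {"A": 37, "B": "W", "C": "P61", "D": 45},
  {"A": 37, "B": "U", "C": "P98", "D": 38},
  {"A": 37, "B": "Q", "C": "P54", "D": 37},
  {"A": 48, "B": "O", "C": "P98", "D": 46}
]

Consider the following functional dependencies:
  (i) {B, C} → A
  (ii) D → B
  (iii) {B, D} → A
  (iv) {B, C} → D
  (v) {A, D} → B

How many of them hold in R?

(i) {B, C} → A: every LHS value maps to a single RHS value — holds.
(ii) D → B: every LHS value maps to a single RHS value — holds.
(iii) {B, D} → A: (B=Q, D=37): 3 rows → A takes values {48, 44, 37} — violation; (B=U, D=38): 2 rows → A takes values {44, 37} — violation; (B=O, D=46): 3 rows → A takes values {37, 48} — violation; (B=W, D=45): 3 rows → A takes values {38, 44, 37} — violation — fails.
(iv) {B, C} → D: every LHS value maps to a single RHS value — holds.
(v) {A, D} → B: every LHS value maps to a single RHS value — holds.
4 of the 5 dependencies hold.

4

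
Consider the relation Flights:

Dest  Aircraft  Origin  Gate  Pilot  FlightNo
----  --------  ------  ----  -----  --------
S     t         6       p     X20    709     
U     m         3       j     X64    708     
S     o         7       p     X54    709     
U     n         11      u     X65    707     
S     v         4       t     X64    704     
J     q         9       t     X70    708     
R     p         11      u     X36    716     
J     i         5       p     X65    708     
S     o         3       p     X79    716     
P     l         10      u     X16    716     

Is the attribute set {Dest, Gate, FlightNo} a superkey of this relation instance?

Two distinct rows share (Dest=S, Gate=p, FlightNo=709), so {Dest, Gate, FlightNo} does not determine every attribute — not a superkey.

No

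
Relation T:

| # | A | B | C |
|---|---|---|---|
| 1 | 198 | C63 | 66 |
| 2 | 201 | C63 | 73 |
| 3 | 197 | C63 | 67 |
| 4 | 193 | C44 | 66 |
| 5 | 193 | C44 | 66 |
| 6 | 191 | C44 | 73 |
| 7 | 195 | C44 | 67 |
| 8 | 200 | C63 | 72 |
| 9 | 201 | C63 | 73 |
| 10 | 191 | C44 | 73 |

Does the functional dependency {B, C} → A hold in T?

Yes

(B=C63, C=66): row 1 → A = 198 ✓
(B=C63, C=73): rows 2, 9 → A = 201, 201 ✓
(B=C63, C=67): row 3 → A = 197 ✓
(B=C44, C=66): rows 4, 5 → A = 193, 193 ✓
(B=C44, C=73): rows 6, 10 → A = 191, 191 ✓
(B=C44, C=67): row 7 → A = 195 ✓
(B=C63, C=72): row 8 → A = 200 ✓
Every {B, C} value is associated with a single A value, so {B, C} → A holds.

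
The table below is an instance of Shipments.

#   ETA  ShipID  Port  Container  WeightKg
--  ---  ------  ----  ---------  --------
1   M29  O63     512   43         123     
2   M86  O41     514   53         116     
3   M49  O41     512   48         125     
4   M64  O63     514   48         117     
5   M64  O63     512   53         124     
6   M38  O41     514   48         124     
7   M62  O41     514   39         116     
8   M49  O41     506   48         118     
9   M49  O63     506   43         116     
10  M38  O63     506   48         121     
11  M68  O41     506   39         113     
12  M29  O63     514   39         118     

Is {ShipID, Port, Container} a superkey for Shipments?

Yes

All 12 rows have distinct {ShipID, Port, Container} values, so {ShipID, Port, Container} → (all attributes) holds and {ShipID, Port, Container} is a superkey.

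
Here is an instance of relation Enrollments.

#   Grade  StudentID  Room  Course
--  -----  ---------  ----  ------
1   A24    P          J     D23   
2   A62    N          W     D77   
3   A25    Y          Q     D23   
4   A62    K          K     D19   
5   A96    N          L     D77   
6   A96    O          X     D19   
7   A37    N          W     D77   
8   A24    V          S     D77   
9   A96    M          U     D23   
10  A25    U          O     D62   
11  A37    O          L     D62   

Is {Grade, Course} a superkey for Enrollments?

Yes

All 11 rows have distinct {Grade, Course} values, so {Grade, Course} → (all attributes) holds and {Grade, Course} is a superkey.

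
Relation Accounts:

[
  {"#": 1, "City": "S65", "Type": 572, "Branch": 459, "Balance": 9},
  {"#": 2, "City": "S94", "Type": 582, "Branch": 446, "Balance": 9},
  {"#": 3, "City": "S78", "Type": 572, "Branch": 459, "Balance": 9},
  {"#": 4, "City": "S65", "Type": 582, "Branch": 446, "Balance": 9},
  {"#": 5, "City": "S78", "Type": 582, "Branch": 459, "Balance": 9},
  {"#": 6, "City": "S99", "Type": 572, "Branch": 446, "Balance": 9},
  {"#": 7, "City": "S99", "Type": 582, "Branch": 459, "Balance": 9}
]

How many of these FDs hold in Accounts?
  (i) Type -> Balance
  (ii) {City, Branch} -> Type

(i) Type -> Balance: every LHS value maps to a single RHS value — holds.
(ii) {City, Branch} -> Type: (City=S78, Branch=459): rows 3, 5 → Type takes values {572, 582} — violation — fails.
1 of the 2 dependencies holds.

1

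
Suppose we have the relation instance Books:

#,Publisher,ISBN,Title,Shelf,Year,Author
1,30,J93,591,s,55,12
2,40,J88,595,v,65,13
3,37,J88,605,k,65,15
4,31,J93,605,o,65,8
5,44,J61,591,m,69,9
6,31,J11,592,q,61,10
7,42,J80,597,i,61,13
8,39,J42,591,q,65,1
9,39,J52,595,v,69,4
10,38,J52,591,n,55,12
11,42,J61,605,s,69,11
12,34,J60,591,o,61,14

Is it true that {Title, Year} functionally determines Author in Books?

(Title=591, Year=55): rows 1, 10 → Author = 12, 12 ✓
(Title=595, Year=65): row 2 → Author = 13 ✓
(Title=605, Year=65): rows 3, 4 → Author takes values {15, 8} — violation
(Title=591, Year=69): row 5 → Author = 9 ✓
(Title=592, Year=61): row 6 → Author = 10 ✓
(Title=597, Year=61): row 7 → Author = 13 ✓
(Title=591, Year=65): row 8 → Author = 1 ✓
(Title=595, Year=69): row 9 → Author = 4 ✓
(Title=605, Year=69): row 11 → Author = 11 ✓
(Title=591, Year=61): row 12 → Author = 14 ✓
Two rows agree on {Title, Year} but differ on Author, so {Title, Year} -> Author does not hold.

No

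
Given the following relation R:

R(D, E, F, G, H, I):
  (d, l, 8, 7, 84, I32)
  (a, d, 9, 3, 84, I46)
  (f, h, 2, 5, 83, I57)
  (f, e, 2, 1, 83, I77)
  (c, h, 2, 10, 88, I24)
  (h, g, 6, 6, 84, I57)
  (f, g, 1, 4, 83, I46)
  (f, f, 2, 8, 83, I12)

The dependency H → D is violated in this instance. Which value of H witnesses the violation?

H=84: 3 rows → D takes values {d, a, h} — violation
H=83: 4 rows → D = f, f, f, f ✓
H=88: 1 row → D = c ✓
The only H value with inconsistent D is H=84.

84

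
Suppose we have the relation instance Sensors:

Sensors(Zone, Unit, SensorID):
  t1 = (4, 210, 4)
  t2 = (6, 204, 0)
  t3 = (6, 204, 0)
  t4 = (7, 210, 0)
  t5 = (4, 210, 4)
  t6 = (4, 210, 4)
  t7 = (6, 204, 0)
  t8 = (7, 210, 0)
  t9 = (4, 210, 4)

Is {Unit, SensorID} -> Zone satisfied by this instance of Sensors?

Yes

(Unit=210, SensorID=4): rows 1, 5, 6, 9 → Zone = 4, 4, 4, 4 ✓
(Unit=204, SensorID=0): rows 2, 3, 7 → Zone = 6, 6, 6 ✓
(Unit=210, SensorID=0): rows 4, 8 → Zone = 7, 7 ✓
Every {Unit, SensorID} value is associated with a single Zone value, so {Unit, SensorID} -> Zone holds.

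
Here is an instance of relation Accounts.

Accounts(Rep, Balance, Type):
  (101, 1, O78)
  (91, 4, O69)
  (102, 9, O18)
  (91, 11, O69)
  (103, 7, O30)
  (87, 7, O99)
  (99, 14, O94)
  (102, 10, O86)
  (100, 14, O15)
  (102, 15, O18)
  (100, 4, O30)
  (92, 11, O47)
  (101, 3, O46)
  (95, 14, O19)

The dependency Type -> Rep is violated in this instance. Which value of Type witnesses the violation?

Type=O78: 1 row → Rep = 101 ✓
Type=O69: 2 rows → Rep = 91, 91 ✓
Type=O18: 2 rows → Rep = 102, 102 ✓
Type=O30: 2 rows → Rep takes values {103, 100} — violation
Type=O99: 1 row → Rep = 87 ✓
Type=O94: 1 row → Rep = 99 ✓
Type=O86: 1 row → Rep = 102 ✓
Type=O15: 1 row → Rep = 100 ✓
Type=O47: 1 row → Rep = 92 ✓
Type=O46: 1 row → Rep = 101 ✓
Type=O19: 1 row → Rep = 95 ✓
The only Type value with inconsistent Rep is Type=O30.

O30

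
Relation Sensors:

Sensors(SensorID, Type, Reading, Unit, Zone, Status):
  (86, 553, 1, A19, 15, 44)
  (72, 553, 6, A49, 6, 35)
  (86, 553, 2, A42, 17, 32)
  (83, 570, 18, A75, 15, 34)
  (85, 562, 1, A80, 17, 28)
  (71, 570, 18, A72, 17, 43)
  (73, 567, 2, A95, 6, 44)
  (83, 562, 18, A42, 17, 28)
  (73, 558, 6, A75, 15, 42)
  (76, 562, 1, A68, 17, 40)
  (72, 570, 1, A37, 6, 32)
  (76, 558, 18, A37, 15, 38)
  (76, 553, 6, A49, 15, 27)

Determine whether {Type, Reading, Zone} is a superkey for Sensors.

Two distinct rows share (Type=562, Reading=1, Zone=17), so {Type, Reading, Zone} does not determine every attribute — not a superkey.

No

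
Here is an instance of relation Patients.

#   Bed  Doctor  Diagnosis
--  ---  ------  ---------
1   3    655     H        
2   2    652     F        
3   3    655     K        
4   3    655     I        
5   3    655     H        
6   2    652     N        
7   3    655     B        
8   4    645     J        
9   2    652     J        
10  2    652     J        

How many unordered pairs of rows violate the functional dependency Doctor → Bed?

0

Doctor=655: all 5 rows agree on Bed — 0 pairs.
Doctor=652: all 4 rows agree on Bed — 0 pairs.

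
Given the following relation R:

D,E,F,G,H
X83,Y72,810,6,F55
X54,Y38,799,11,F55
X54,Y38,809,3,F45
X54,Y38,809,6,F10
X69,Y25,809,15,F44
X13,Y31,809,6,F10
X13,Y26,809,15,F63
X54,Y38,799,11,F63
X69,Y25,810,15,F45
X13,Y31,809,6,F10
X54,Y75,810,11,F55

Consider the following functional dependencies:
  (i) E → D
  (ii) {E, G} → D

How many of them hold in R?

(i) E → D: every LHS value maps to a single RHS value — holds.
(ii) {E, G} → D: every LHS value maps to a single RHS value — holds.
2 of the 2 dependencies hold.

2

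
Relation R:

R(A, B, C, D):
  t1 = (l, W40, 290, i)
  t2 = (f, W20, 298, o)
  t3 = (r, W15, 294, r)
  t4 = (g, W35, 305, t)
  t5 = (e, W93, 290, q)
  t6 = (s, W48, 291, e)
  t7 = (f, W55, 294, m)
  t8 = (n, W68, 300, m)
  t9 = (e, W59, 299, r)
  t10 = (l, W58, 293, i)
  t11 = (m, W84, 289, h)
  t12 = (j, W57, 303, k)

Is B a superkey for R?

All 12 rows have distinct B values, so B → (all attributes) holds and B is a superkey.

Yes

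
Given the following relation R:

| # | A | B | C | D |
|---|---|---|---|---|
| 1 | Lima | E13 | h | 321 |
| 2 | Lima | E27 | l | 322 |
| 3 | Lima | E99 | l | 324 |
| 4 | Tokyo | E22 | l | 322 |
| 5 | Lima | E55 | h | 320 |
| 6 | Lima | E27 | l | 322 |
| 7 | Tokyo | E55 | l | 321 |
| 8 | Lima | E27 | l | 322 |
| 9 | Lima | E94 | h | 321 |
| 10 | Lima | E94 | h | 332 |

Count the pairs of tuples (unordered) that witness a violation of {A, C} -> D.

(A=Lima, C=h): violating pairs (1,5), (1,10), (5,9), (5,10), (9,10) — 5 pairs.
(A=Lima, C=l): violating pairs (2,3), (3,6), (3,8) — 3 pairs.
(A=Tokyo, C=l): violating pairs (4,7) — 1 pair.

9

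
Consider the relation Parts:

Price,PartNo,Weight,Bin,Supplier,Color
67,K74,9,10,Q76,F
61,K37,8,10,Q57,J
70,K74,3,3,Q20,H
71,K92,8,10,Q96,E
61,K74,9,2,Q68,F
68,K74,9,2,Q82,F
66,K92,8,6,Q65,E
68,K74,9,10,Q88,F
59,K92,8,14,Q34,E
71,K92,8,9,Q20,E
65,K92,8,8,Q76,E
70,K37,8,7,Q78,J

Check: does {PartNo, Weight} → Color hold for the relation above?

(PartNo=K74, Weight=9): 4 rows → Color = F, F, F, F ✓
(PartNo=K37, Weight=8): 2 rows → Color = J, J ✓
(PartNo=K74, Weight=3): 1 row → Color = H ✓
(PartNo=K92, Weight=8): 5 rows → Color = E, E, E, E, E ✓
Every {PartNo, Weight} value is associated with a single Color value, so {PartNo, Weight} → Color holds.

Yes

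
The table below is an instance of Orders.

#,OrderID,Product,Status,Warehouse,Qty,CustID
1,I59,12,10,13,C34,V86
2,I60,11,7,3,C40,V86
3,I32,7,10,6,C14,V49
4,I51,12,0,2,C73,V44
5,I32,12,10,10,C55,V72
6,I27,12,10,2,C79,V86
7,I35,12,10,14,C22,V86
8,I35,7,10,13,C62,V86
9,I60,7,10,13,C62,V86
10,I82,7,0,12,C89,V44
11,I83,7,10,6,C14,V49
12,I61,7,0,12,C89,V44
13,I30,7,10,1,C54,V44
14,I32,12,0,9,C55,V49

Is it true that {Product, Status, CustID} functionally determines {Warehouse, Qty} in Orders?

(Product=12, Status=10, CustID=V86): rows 1, 6, 7 → {Warehouse,Qty} takes values {(13, C34), (2, C79), (14, C22)} — violation
(Product=11, Status=7, CustID=V86): row 2 → {Warehouse,Qty} = (3, C40) ✓
(Product=7, Status=10, CustID=V49): rows 3, 11 → {Warehouse,Qty} = (6, C14), (6, C14) ✓
(Product=12, Status=0, CustID=V44): row 4 → {Warehouse,Qty} = (2, C73) ✓
(Product=12, Status=10, CustID=V72): row 5 → {Warehouse,Qty} = (10, C55) ✓
(Product=7, Status=10, CustID=V86): rows 8, 9 → {Warehouse,Qty} = (13, C62), (13, C62) ✓
(Product=7, Status=0, CustID=V44): rows 10, 12 → {Warehouse,Qty} = (12, C89), (12, C89) ✓
(Product=7, Status=10, CustID=V44): row 13 → {Warehouse,Qty} = (1, C54) ✓
(Product=12, Status=0, CustID=V49): row 14 → {Warehouse,Qty} = (9, C55) ✓
Two rows agree on {Product, Status, CustID} but differ on {Warehouse, Qty}, so {Product, Status, CustID} → {Warehouse, Qty} does not hold.

No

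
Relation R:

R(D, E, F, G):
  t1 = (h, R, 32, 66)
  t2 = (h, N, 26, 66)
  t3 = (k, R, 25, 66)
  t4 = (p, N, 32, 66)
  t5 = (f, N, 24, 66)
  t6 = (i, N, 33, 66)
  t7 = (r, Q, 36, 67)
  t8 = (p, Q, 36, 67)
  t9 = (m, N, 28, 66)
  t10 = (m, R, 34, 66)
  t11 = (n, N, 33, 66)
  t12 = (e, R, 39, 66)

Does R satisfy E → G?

Yes

E=R: rows 1, 3, 10, 12 → G = 66, 66, 66, 66 ✓
E=N: rows 2, 4, 5, 6, 9, 11 → G = 66, 66, 66, 66, 66, 66 ✓
E=Q: rows 7, 8 → G = 67, 67 ✓
Every E value is associated with a single G value, so E → G holds.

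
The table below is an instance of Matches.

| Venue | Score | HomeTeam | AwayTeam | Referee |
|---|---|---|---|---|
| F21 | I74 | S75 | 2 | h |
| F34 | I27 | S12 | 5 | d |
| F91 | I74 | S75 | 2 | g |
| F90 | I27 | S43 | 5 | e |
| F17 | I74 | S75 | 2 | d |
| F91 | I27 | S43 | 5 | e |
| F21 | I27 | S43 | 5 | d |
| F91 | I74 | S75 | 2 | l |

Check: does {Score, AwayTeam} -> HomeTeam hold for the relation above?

No

(Score=I74, AwayTeam=2): 4 rows → HomeTeam = S75, S75, S75, S75 ✓
(Score=I27, AwayTeam=5): 4 rows → HomeTeam takes values {S12, S43} — violation
Two rows agree on {Score, AwayTeam} but differ on HomeTeam, so {Score, AwayTeam} -> HomeTeam does not hold.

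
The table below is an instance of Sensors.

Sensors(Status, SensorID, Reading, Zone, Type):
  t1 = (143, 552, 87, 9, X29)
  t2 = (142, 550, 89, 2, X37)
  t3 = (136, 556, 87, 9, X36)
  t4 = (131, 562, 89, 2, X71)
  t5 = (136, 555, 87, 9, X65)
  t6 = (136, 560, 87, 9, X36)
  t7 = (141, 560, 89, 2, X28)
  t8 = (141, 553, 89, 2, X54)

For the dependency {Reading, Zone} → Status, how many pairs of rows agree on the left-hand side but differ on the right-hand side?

8

(Reading=87, Zone=9): violating pairs (1,3), (1,5), (1,6) — 3 pairs.
(Reading=89, Zone=2): violating pairs (2,4), (2,7), (2,8), (4,7), (4,8) — 5 pairs.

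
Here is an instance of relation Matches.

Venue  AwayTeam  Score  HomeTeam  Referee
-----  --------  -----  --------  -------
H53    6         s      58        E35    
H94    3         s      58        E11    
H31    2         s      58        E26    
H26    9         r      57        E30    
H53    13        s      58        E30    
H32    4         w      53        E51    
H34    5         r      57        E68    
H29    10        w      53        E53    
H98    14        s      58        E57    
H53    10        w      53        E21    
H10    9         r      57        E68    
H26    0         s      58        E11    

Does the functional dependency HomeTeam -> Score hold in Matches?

Yes

HomeTeam=58: 6 rows → Score = s, s, s, s, s, s ✓
HomeTeam=57: 3 rows → Score = r, r, r ✓
HomeTeam=53: 3 rows → Score = w, w, w ✓
Every HomeTeam value is associated with a single Score value, so HomeTeam -> Score holds.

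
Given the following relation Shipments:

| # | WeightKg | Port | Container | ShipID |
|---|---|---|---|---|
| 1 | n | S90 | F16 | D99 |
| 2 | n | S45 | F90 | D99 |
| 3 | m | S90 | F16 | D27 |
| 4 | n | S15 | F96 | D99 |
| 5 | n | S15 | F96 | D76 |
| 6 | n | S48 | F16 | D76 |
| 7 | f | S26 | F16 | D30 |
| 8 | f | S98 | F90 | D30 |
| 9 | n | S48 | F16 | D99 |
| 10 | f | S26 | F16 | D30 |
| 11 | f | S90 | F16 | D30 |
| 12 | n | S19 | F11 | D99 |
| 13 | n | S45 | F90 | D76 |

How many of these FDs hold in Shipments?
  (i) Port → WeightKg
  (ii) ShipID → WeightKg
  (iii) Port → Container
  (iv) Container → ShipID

(i) Port → WeightKg: Port=S90: rows 1, 3, 11 → WeightKg takes values {n, m, f} — violation — fails.
(ii) ShipID → WeightKg: every LHS value maps to a single RHS value — holds.
(iii) Port → Container: every LHS value maps to a single RHS value — holds.
(iv) Container → ShipID: Container=F16: rows 1, 3, 6, 7, 9, 10, 11 → ShipID takes values {D99, D27, D76, D30} — violation; Container=F90: rows 2, 8, 13 → ShipID takes values {D99, D30, D76} — violation; Container=F96: rows 4, 5 → ShipID takes values {D99, D76} — violation — fails.
2 of the 4 dependencies hold.

2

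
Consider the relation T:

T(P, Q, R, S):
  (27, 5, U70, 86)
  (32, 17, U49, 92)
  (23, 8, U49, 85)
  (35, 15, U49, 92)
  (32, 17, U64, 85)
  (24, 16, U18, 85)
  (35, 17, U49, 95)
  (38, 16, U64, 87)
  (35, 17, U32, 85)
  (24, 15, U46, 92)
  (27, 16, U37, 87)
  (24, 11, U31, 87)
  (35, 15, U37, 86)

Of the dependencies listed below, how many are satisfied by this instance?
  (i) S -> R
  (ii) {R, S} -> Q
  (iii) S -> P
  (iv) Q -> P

(i) S -> R: S=86: 2 rows → R takes values {U70, U37} — violation; S=92: 3 rows → R takes values {U49, U46} — violation; S=85: 4 rows → R takes values {U49, U64, U18, U32} — violation; S=87: 3 rows → R takes values {U64, U37, U31} — violation — fails.
(ii) {R, S} -> Q: (R=U49, S=92): 2 rows → Q takes values {17, 15} — violation — fails.
(iii) S -> P: S=86: 2 rows → P takes values {27, 35} — violation; S=92: 3 rows → P takes values {32, 35, 24} — violation; S=85: 4 rows → P takes values {23, 32, 24, 35} — violation; S=87: 3 rows → P takes values {38, 27, 24} — violation — fails.
(iv) Q -> P: Q=17: 4 rows → P takes values {32, 35} — violation; Q=15: 3 rows → P takes values {35, 24} — violation; Q=16: 3 rows → P takes values {24, 38, 27} — violation — fails.
None of the 4 dependencies hold.

0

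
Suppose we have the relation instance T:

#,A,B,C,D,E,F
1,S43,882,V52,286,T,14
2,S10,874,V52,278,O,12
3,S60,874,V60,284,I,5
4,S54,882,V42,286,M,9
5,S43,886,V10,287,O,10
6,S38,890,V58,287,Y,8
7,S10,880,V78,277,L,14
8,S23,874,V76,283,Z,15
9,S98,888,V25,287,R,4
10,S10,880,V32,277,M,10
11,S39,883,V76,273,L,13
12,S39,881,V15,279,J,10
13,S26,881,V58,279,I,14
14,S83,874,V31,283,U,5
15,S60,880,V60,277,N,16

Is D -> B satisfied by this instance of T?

D=286: rows 1, 4 → B = 882, 882 ✓
D=278: row 2 → B = 874 ✓
D=284: row 3 → B = 874 ✓
D=287: rows 5, 6, 9 → B takes values {886, 890, 888} — violation
D=277: rows 7, 10, 15 → B = 880, 880, 880 ✓
D=283: rows 8, 14 → B = 874, 874 ✓
D=273: row 11 → B = 883 ✓
D=279: rows 12, 13 → B = 881, 881 ✓
Two rows agree on D but differ on B, so D -> B does not hold.

No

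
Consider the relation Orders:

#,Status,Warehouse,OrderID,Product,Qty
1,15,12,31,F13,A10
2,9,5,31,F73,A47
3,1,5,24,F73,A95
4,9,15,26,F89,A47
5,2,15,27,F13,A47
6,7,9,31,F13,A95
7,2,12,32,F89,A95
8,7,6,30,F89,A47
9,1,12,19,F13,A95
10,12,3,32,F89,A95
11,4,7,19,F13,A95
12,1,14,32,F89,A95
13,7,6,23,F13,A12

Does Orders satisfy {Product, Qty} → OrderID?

(Product=F13, Qty=A10): row 1 → OrderID = 31 ✓
(Product=F73, Qty=A47): row 2 → OrderID = 31 ✓
(Product=F73, Qty=A95): row 3 → OrderID = 24 ✓
(Product=F89, Qty=A47): rows 4, 8 → OrderID takes values {26, 30} — violation
(Product=F13, Qty=A47): row 5 → OrderID = 27 ✓
(Product=F13, Qty=A95): rows 6, 9, 11 → OrderID takes values {31, 19} — violation
(Product=F89, Qty=A95): rows 7, 10, 12 → OrderID = 32, 32, 32 ✓
(Product=F13, Qty=A12): row 13 → OrderID = 23 ✓
Two rows agree on {Product, Qty} but differ on OrderID, so {Product, Qty} → OrderID does not hold.

No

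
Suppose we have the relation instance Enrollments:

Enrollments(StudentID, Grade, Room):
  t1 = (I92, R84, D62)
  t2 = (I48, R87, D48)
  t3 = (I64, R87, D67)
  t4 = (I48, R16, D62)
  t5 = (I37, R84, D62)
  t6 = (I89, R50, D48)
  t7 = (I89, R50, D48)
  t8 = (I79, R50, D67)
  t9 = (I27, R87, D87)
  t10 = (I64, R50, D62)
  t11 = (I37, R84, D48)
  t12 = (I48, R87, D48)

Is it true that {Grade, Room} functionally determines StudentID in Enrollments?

(Grade=R84, Room=D62): rows 1, 5 → StudentID takes values {I92, I37} — violation
(Grade=R87, Room=D48): rows 2, 12 → StudentID = I48, I48 ✓
(Grade=R87, Room=D67): row 3 → StudentID = I64 ✓
(Grade=R16, Room=D62): row 4 → StudentID = I48 ✓
(Grade=R50, Room=D48): rows 6, 7 → StudentID = I89, I89 ✓
(Grade=R50, Room=D67): row 8 → StudentID = I79 ✓
(Grade=R87, Room=D87): row 9 → StudentID = I27 ✓
(Grade=R50, Room=D62): row 10 → StudentID = I64 ✓
(Grade=R84, Room=D48): row 11 → StudentID = I37 ✓
Two rows agree on {Grade, Room} but differ on StudentID, so {Grade, Room} -> StudentID does not hold.

No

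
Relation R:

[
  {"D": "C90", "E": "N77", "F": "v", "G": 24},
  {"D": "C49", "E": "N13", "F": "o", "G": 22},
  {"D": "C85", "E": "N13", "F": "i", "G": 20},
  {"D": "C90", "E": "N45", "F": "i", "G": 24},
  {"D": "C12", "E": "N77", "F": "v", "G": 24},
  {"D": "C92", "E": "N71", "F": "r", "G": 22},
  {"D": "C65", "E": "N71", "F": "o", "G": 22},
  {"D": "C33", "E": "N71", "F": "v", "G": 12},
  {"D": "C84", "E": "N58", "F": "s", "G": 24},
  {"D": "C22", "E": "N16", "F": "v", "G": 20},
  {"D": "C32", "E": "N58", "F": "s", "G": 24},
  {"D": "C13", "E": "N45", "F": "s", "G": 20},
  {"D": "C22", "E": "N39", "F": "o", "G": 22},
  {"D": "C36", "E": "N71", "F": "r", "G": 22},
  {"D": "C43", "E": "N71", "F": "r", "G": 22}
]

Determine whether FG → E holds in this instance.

No

(F=v, G=24): 2 rows → E = N77, N77 ✓
(F=o, G=22): 3 rows → E takes values {N13, N71, N39} — violation
(F=i, G=20): 1 row → E = N13 ✓
(F=i, G=24): 1 row → E = N45 ✓
(F=r, G=22): 3 rows → E = N71, N71, N71 ✓
(F=v, G=12): 1 row → E = N71 ✓
(F=s, G=24): 2 rows → E = N58, N58 ✓
(F=v, G=20): 1 row → E = N16 ✓
(F=s, G=20): 1 row → E = N45 ✓
Two rows agree on FG but differ on E, so FG → E does not hold.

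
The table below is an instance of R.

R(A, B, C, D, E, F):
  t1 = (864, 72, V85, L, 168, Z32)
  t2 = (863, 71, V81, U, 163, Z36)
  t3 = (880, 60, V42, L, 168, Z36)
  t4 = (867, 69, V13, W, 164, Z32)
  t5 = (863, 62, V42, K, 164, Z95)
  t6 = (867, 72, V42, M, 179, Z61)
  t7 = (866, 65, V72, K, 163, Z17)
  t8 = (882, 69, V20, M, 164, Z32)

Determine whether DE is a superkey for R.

No

Rows 1 and 3 have the same DE value (D=L, E=168) but are distinct tuples, so DE does not determine every attribute — not a superkey.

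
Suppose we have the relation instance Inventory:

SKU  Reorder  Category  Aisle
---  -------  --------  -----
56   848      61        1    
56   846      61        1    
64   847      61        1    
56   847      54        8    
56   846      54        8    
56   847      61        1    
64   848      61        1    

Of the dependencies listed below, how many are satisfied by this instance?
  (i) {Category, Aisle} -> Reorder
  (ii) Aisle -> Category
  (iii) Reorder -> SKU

1

(i) {Category, Aisle} -> Reorder: (Category=61, Aisle=1): 5 rows → Reorder takes values {848, 846, 847} — violation; (Category=54, Aisle=8): 2 rows → Reorder takes values {847, 846} — violation — fails.
(ii) Aisle -> Category: every LHS value maps to a single RHS value — holds.
(iii) Reorder -> SKU: Reorder=848: 2 rows → SKU takes values {56, 64} — violation; Reorder=847: 3 rows → SKU takes values {64, 56} — violation — fails.
1 of the 3 dependencies holds.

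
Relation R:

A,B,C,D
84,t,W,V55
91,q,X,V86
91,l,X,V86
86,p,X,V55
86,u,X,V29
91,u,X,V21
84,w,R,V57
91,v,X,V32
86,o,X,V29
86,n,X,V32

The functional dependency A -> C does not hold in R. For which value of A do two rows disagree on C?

A=84: 2 rows → C takes values {W, R} — violation
A=91: 4 rows → C = X, X, X, X ✓
A=86: 4 rows → C = X, X, X, X ✓
The only A value with inconsistent C is A=84.

84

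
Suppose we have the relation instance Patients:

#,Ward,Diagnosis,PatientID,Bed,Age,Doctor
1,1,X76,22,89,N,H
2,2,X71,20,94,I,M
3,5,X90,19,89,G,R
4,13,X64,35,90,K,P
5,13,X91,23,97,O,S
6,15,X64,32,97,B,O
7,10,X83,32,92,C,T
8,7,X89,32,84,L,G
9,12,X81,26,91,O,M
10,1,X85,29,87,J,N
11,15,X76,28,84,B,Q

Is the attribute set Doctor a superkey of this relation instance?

No

Rows 2 and 9 have the same Doctor value Doctor=M but are distinct tuples, so Doctor does not determine every attribute — not a superkey.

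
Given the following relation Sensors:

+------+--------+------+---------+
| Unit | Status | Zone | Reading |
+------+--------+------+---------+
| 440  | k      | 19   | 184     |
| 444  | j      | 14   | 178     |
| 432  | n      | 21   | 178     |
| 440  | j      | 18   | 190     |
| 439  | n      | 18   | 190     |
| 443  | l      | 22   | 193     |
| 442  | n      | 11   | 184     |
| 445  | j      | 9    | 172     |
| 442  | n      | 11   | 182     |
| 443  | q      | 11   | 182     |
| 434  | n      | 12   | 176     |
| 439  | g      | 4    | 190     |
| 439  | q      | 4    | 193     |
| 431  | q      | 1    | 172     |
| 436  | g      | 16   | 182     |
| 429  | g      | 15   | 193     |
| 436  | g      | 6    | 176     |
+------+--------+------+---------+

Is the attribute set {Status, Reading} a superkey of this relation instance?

Yes

All 17 rows have distinct {Status, Reading} values, so {Status, Reading} → (all attributes) holds and {Status, Reading} is a superkey.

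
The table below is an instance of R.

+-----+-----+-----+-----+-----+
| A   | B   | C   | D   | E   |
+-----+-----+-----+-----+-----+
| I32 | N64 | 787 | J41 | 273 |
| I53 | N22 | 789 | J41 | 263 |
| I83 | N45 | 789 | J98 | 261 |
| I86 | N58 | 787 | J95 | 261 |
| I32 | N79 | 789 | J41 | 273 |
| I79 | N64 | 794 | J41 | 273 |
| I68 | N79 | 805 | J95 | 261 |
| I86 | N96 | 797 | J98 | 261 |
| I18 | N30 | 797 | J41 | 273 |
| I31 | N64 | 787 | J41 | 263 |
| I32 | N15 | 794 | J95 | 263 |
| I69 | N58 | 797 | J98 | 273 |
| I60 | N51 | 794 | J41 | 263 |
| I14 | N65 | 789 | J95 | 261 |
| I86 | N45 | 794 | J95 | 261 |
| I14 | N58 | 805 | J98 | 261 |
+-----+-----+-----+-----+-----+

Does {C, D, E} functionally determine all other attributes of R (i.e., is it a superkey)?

Yes

All 16 rows have distinct {C, D, E} values, so {C, D, E} → (all attributes) holds and {C, D, E} is a superkey.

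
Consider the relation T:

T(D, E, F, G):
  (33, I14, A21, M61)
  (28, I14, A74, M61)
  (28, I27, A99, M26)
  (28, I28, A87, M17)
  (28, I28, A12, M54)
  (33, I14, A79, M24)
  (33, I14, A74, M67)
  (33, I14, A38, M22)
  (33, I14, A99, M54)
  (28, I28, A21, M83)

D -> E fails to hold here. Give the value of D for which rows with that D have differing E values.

28

D=33: 5 rows → E = I14, I14, I14, I14, I14 ✓
D=28: 5 rows → E takes values {I14, I27, I28} — violation
The only D value with inconsistent E is D=28.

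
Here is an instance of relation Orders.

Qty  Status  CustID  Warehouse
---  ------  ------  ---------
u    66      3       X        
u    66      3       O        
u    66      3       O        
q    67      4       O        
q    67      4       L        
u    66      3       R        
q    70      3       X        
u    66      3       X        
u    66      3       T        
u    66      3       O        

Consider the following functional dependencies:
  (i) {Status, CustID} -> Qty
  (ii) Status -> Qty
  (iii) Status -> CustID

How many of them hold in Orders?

(i) {Status, CustID} -> Qty: every LHS value maps to a single RHS value — holds.
(ii) Status -> Qty: every LHS value maps to a single RHS value — holds.
(iii) Status -> CustID: every LHS value maps to a single RHS value — holds.
3 of the 3 dependencies hold.

3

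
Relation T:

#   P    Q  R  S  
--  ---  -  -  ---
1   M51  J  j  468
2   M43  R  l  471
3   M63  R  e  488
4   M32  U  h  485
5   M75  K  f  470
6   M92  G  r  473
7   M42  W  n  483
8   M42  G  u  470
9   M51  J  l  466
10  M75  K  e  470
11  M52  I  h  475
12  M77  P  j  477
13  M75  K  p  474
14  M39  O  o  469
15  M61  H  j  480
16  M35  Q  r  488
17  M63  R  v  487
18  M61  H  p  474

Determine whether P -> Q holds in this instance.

No

P=M51: rows 1, 9 → Q = J, J ✓
P=M43: row 2 → Q = R ✓
P=M63: rows 3, 17 → Q = R, R ✓
P=M32: row 4 → Q = U ✓
P=M75: rows 5, 10, 13 → Q = K, K, K ✓
P=M92: row 6 → Q = G ✓
P=M42: rows 7, 8 → Q takes values {W, G} — violation
P=M52: row 11 → Q = I ✓
P=M77: row 12 → Q = P ✓
P=M39: row 14 → Q = O ✓
P=M61: rows 15, 18 → Q = H, H ✓
P=M35: row 16 → Q = Q ✓
Two rows agree on P but differ on Q, so P -> Q does not hold.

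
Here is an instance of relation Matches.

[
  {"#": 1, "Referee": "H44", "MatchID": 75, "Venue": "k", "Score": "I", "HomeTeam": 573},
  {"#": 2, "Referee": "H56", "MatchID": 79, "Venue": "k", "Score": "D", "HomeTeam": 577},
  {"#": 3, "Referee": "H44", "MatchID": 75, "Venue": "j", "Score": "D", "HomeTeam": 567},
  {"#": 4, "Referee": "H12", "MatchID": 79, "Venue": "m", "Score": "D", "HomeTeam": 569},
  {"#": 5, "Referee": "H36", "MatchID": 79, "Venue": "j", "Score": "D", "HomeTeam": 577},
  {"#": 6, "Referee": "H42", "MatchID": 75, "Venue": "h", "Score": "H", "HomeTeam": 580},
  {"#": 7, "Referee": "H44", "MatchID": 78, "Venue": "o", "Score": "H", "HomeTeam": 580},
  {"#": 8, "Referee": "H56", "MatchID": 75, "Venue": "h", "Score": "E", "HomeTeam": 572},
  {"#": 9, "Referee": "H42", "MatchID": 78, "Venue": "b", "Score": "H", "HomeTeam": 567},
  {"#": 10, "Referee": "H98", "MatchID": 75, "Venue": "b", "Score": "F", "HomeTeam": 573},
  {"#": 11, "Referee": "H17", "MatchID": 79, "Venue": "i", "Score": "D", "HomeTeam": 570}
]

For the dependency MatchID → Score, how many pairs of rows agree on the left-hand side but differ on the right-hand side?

10

MatchID=75: violating pairs (1,3), (1,6), (1,8), (1,10), (3,6), (3,8), (3,10), (6,8), (6,10), (8,10) — 10 pairs.
MatchID=79: all 4 rows agree on Score — 0 pairs.
MatchID=78: all 2 rows agree on Score — 0 pairs.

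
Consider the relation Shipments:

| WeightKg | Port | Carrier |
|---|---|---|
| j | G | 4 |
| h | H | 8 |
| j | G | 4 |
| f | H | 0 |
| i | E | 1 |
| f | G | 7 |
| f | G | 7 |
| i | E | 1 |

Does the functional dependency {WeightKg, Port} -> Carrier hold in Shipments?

(WeightKg=j, Port=G): 2 rows → Carrier = 4, 4 ✓
(WeightKg=h, Port=H): 1 row → Carrier = 8 ✓
(WeightKg=f, Port=H): 1 row → Carrier = 0 ✓
(WeightKg=i, Port=E): 2 rows → Carrier = 1, 1 ✓
(WeightKg=f, Port=G): 2 rows → Carrier = 7, 7 ✓
Every {WeightKg, Port} value is associated with a single Carrier value, so {WeightKg, Port} -> Carrier holds.

Yes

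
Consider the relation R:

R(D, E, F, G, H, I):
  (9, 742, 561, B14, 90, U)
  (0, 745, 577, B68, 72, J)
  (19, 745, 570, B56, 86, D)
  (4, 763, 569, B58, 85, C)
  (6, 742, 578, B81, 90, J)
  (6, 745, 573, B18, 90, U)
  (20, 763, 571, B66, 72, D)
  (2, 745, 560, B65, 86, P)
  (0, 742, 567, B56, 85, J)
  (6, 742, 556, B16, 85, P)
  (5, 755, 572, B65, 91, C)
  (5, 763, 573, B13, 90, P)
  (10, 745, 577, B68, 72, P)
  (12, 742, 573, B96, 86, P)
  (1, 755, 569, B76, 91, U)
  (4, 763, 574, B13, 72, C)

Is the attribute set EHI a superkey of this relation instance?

All 16 rows have distinct EHI values, so EHI → (all attributes) holds and EHI is a superkey.

Yes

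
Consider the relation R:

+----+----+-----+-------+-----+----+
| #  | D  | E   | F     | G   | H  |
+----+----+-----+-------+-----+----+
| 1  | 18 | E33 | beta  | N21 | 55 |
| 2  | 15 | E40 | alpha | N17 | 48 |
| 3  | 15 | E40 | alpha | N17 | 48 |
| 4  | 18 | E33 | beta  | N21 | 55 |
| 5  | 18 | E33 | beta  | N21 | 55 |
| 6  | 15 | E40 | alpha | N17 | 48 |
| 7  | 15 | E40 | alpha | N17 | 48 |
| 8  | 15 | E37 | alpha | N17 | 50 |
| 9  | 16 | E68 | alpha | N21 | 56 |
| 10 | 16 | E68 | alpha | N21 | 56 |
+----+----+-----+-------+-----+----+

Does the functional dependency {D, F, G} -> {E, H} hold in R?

(D=18, F=beta, G=N21): rows 1, 4, 5 → {E,H} = (E33, 55), (E33, 55), (E33, 55) ✓
(D=15, F=alpha, G=N17): rows 2, 3, 6, 7, 8 → {E,H} takes values {(E40, 48), (E37, 50)} — violation
(D=16, F=alpha, G=N21): rows 9, 10 → {E,H} = (E68, 56), (E68, 56) ✓
Two rows agree on {D, F, G} but differ on {E, H}, so {D, F, G} -> {E, H} does not hold.

No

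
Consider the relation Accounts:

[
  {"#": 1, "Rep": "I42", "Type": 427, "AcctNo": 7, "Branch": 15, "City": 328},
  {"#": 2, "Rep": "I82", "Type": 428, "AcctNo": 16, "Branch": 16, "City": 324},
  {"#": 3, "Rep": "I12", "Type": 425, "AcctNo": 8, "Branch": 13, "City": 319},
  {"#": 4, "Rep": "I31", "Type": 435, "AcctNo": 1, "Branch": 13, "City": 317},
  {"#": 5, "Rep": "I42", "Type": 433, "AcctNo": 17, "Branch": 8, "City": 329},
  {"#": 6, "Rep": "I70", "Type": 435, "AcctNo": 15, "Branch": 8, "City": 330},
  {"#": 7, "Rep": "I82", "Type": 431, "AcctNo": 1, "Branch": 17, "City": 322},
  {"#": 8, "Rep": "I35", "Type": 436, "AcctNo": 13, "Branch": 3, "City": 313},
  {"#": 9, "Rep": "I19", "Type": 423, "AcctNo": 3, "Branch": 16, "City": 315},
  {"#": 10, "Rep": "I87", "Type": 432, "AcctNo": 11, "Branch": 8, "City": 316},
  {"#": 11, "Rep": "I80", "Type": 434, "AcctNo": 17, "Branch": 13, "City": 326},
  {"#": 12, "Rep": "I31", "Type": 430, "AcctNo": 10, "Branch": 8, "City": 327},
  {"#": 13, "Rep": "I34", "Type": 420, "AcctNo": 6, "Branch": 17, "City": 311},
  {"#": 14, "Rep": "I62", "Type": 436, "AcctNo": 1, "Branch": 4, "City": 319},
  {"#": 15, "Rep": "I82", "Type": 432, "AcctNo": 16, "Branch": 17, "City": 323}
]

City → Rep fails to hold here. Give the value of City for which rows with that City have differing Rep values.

City=328: row 1 → Rep = I42 ✓
City=324: row 2 → Rep = I82 ✓
City=319: rows 3, 14 → Rep takes values {I12, I62} — violation
City=317: row 4 → Rep = I31 ✓
City=329: row 5 → Rep = I42 ✓
City=330: row 6 → Rep = I70 ✓
City=322: row 7 → Rep = I82 ✓
City=313: row 8 → Rep = I35 ✓
City=315: row 9 → Rep = I19 ✓
City=316: row 10 → Rep = I87 ✓
City=326: row 11 → Rep = I80 ✓
City=327: row 12 → Rep = I31 ✓
City=311: row 13 → Rep = I34 ✓
City=323: row 15 → Rep = I82 ✓
The only City value with inconsistent Rep is City=319.

319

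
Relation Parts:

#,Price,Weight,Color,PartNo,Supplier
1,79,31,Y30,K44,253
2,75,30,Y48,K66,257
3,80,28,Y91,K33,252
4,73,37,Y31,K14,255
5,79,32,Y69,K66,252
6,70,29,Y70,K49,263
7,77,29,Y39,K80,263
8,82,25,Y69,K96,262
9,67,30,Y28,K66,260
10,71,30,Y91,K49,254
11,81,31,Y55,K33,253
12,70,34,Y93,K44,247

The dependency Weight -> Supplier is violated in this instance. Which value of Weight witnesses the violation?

30

Weight=31: rows 1, 11 → Supplier = 253, 253 ✓
Weight=30: rows 2, 9, 10 → Supplier takes values {257, 260, 254} — violation
Weight=28: row 3 → Supplier = 252 ✓
Weight=37: row 4 → Supplier = 255 ✓
Weight=32: row 5 → Supplier = 252 ✓
Weight=29: rows 6, 7 → Supplier = 263, 263 ✓
Weight=25: row 8 → Supplier = 262 ✓
Weight=34: row 12 → Supplier = 247 ✓
The only Weight value with inconsistent Supplier is Weight=30.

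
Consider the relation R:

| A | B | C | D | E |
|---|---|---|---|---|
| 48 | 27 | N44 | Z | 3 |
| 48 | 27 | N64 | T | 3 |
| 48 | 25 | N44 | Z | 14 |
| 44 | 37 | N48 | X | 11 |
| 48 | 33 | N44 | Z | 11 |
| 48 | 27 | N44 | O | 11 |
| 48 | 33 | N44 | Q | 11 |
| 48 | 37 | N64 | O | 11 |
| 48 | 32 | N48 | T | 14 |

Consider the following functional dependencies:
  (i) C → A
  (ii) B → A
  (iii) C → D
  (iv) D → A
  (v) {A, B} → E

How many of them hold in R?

(i) C → A: C=N48: 2 rows → A takes values {44, 48} — violation — fails.
(ii) B → A: B=37: 2 rows → A takes values {44, 48} — violation — fails.
(iii) C → D: C=N44: 5 rows → D takes values {Z, O, Q} — violation; C=N64: 2 rows → D takes values {T, O} — violation; C=N48: 2 rows → D takes values {X, T} — violation — fails.
(iv) D → A: every LHS value maps to a single RHS value — holds.
(v) {A, B} → E: (A=48, B=27): 3 rows → E takes values {3, 11} — violation — fails.
1 of the 5 dependencies holds.

1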